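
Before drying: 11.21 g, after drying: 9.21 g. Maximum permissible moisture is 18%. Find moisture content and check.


Moisture content = 17.8%
Acceptable: Yes

MC = (11.21 - 9.21) / 11.21 x 100 = 17.8%
Maximum: 18%
Acceptable: Yes


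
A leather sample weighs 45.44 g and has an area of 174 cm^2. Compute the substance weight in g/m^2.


2611.5 g/m^2

Substance weight = mass / area x 10000
SW = 45.44 / 174 x 10000
SW = 2611.5 g/m^2


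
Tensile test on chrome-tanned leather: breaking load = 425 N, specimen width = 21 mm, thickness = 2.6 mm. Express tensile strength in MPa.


7.78 MPa

Cross-section = 21 x 2.6 = 54.6 mm^2
TS = 425 / 54.6 = 7.78 MPa
(1 N/mm^2 = 1 MPa)


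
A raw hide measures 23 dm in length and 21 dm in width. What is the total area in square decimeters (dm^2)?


483 dm^2

Area = length x width
Area = 23 x 21 = 483 dm^2


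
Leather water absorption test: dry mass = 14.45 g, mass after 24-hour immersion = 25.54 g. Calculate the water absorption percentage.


Water absorbed = 25.54 - 14.45 = 11.09 g
WA% = 11.09 / 14.45 x 100 = 76.7%


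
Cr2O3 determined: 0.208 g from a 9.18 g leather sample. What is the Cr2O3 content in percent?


2.27%

Cr2O3% = 0.208 / 9.18 x 100
Cr2O3% = 2.27%


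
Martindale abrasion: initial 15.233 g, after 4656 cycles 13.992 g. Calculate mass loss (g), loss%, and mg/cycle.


Mass loss = 1.241 g
Loss = 8.15%
Rate = 0.267 mg/cycle

Loss = 15.233 - 13.992 = 1.241 g
Loss% = 1.241 / 15.233 x 100 = 8.15%
Rate = 1.241 / 4656 x 1000 = 0.267 mg/cycle


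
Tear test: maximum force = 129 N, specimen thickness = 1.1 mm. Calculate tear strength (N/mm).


Tear strength = force / thickness
Tear = 129 / 1.1 = 117.3 N/mm


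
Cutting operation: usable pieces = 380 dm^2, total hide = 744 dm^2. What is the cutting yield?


51.1%

Yield = usable / total x 100
Yield = 380 / 744 x 100 = 51.1%


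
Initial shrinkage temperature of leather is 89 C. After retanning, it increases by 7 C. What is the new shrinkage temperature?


New Ts = 89 + 7 = 96 C


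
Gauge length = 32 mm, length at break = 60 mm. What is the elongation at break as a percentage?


87.5%

Extension = 60 - 32 = 28 mm
Elongation = 28 / 32 x 100 = 87.5%


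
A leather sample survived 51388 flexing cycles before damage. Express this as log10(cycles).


log10(51388) = 4.71


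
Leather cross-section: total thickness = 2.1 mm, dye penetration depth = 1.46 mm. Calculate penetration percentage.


Penetration% = 1.46 / 2.1 x 100
Penetration = 69.5%


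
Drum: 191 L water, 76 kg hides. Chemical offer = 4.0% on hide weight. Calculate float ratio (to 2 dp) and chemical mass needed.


Float ratio = 191 / 76 = 2.51
Chemical = 76 x 4.0 / 100 = 3.04 kg


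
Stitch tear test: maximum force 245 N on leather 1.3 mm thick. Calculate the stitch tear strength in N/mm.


Stitch tear strength = force / thickness
STS = 245 / 1.3 = 188.5 N/mm


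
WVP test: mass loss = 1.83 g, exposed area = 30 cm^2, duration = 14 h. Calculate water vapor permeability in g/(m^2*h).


WVP = mass_loss / (area x time) x 10000
WVP = 1.83 / (30 x 14) x 10000
WVP = 1.83 / 420 x 10000 = 43.57 g/(m^2*h)


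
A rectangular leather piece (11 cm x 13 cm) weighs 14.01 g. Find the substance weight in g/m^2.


979.7 g/m^2

Area = 11 x 13 = 143 cm^2
SW = 14.01 / 143 x 10000 = 979.7 g/m^2


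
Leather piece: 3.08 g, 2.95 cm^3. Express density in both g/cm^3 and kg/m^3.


Density = 3.08 / 2.95 = 1.044 g/cm^3
Convert: 1.044 x 1000 = 1044 kg/m^3


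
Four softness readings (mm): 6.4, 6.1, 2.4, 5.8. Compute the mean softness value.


Sum = 6.4 + 6.1 + 2.4 + 5.8
Mean = 20.7 / 4 = 5.18 mm


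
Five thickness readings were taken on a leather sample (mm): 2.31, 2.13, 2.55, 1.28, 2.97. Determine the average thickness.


Sum = 2.31 + 2.13 + 2.55 + 1.28 + 2.97 = 11.24
Average = 11.24 / 5 = 2.25 mm


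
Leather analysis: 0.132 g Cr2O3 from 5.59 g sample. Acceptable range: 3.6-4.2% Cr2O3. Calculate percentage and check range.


Cr2O3% = 0.132 / 5.59 x 100 = 2.36%
Acceptable range: 3.6 to 4.2%
Within range: No


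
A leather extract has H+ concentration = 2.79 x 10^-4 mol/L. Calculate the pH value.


pH = 3.55


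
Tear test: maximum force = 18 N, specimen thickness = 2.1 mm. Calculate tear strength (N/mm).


8.6 N/mm

Tear strength = force / thickness
Tear = 18 / 2.1 = 8.6 N/mm


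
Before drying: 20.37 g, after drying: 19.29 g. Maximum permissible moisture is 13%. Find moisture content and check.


Moisture content = 5.3%
Acceptable: Yes


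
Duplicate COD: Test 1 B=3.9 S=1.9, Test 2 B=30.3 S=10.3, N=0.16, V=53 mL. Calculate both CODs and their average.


COD1 = 48.3 mg/L
COD2 = 483.0 mg/L
Average = 265.7 mg/L

COD1 = (3.9 - 1.9) x 0.16 x 8000 / 53 = 48.3 mg/L
COD2 = (30.3 - 10.3) x 0.16 x 8000 / 53 = 483.0 mg/L
Average = (48.3 + 483.0) / 2 = 265.7 mg/L


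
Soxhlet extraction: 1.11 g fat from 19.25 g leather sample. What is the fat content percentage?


Fat content = 1.11 / 19.25 x 100
Fat = 5.8%


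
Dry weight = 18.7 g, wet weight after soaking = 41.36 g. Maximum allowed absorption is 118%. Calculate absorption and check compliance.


Absorption = 121.2%
Compliant: No

WA = (41.36 - 18.7) / 18.7 x 100 = 121.2%
Maximum allowed: 118%
Compliant: No


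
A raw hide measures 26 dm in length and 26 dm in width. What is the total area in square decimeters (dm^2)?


Area = length x width
Area = 26 x 26 = 676 dm^2


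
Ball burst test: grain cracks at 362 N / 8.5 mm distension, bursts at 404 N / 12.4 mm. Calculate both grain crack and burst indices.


Crack index = 362 / 8.5 = 42.6 N/mm
Burst index = 404 / 12.4 = 32.6 N/mm


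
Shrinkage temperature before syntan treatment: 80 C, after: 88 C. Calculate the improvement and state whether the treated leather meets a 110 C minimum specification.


Improvement = 8 C
Meets 110 C spec: No


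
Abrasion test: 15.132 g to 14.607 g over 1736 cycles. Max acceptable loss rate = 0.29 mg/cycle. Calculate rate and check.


Loss = 15.132 - 14.607 = 0.525 g
Rate = 0.525 g / 1736 cycles x 1000 = 0.302 mg/cycle
Max = 0.29 mg/cycle
Passes: No


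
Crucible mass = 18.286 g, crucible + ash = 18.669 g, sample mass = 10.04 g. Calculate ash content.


Ash mass = 18.669 - 18.286 = 0.383 g
Ash% = 0.383 / 10.04 x 100 = 3.81%


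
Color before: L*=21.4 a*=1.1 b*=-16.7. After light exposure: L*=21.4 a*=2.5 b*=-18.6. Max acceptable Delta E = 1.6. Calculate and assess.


dL = 0.0, da = 1.4, db = -1.9
dE = sqrt((0.0)^2 + (1.4)^2 + (-1.9)^2) = 2.36
Max = 1.6
Passes: No


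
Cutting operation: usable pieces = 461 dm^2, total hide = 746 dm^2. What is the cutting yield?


61.8%


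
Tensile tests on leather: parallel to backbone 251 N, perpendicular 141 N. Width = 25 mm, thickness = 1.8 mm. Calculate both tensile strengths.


Area = 25 x 1.8 = 45.0 mm^2
TS (parallel) = 251 / 45.0 = 5.58 N/mm^2
TS (perpendicular) = 141 / 45.0 = 3.13 N/mm^2


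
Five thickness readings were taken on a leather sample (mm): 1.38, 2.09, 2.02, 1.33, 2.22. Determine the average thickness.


1.81 mm

Sum = 1.38 + 2.09 + 2.02 + 1.33 + 2.22 = 9.04
Average = 9.04 / 5 = 1.81 mm


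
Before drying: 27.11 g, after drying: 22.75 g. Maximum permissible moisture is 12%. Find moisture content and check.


MC = (27.11 - 22.75) / 27.11 x 100 = 16.1%
Maximum: 12%
Acceptable: No


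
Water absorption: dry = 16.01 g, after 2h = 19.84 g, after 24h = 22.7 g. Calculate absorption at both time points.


2h absorption = 23.9%
24h absorption = 41.8%


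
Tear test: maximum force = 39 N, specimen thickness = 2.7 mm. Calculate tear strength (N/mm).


Tear strength = force / thickness
Tear = 39 / 2.7 = 14.4 N/mm


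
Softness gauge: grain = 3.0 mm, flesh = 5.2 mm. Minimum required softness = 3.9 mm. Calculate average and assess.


Average = (3.0 + 5.2) / 2 = 4.10 mm
Minimum = 3.9 mm
Meets requirement: Yes


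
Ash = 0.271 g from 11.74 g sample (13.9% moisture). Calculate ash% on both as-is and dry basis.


As-is ash = 2.31%
Dry-basis ash = 2.68%

As-is ash% = 0.271 / 11.74 x 100 = 2.31%
Dry mass = 11.74 x (100 - 13.9) / 100 = 10.10814 g
Dry-basis ash% = 0.271 / 10.10814 x 100 = 2.68%


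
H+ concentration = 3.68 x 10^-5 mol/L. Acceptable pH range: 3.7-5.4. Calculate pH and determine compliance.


pH = 4.43
Compliant: Yes

pH = -log10(3.68 x 10^-5) = 4.43
Range: 3.7 to 5.4
Compliant: Yes


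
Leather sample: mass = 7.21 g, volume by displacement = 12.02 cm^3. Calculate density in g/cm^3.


0.600 g/cm^3


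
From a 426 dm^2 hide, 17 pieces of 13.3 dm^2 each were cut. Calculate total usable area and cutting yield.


Usable area = 226.1 dm^2
Yield = 53.1%

Total usable = 17 x 13.3 = 226.1 dm^2
Yield = 226.1 / 426 x 100 = 53.1%


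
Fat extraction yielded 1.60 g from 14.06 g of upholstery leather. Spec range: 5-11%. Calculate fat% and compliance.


Fat content = 11.4%
Compliant: No


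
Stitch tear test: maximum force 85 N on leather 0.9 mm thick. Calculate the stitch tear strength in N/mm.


94.4 N/mm

Stitch tear strength = force / thickness
STS = 85 / 0.9 = 94.4 N/mm


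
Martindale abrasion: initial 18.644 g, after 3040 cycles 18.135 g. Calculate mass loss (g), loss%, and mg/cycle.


Loss = 18.644 - 18.135 = 0.509 g
Loss% = 0.509 / 18.644 x 100 = 2.73%
Rate = 0.509 / 3040 x 1000 = 0.167 mg/cycle


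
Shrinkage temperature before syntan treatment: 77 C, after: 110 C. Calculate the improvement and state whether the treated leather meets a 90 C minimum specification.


Improvement = 110 - 77 = 33 C
Spec check: 110 C >= 90 C? Yes


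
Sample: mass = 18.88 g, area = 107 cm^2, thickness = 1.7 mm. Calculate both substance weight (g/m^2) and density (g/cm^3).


Substance weight = 1764.5 g/m^2
Density = 1.038 g/cm^3

SW = 18.88 / 107 x 10000 = 1764.5 g/m^2
Volume = 107 x 1.7 / 10 = 18.19 cm^3
Density = 18.88 / 18.19 = 1.038 g/cm^3


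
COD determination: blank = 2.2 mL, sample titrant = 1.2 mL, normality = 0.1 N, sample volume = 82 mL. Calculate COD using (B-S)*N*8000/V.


COD = (2.2 - 1.2) x 0.1 x 8000 / 82
COD = 1.0 x 0.1 x 8000 / 82
COD = 9.8 mg/L


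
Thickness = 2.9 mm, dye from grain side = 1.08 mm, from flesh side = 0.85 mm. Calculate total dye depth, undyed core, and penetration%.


Total dyed = 1.93 mm
Undyed core = 0.97 mm
Penetration = 66.6%


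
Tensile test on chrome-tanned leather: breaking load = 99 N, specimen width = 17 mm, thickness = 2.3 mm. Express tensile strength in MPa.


2.53 MPa


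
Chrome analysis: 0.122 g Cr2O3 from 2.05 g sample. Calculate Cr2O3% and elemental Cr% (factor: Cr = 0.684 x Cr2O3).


Cr2O3% = 0.122 / 2.05 x 100 = 5.95%
Cr% = 5.95 x 0.684 = 4.07%


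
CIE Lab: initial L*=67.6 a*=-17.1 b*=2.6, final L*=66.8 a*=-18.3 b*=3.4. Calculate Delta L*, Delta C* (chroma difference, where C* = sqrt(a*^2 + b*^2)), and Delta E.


Delta L* = -0.8
Delta C* = 1.32
Delta E = 1.65


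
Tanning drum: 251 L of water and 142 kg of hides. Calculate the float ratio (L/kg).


1.8


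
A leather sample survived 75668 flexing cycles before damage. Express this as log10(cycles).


log10(75668) = 4.88


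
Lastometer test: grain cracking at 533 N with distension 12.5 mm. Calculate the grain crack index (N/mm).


Grain crack index = force / distension
Index = 533 / 12.5 = 42.6 N/mm


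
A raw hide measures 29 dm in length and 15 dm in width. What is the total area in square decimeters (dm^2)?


Area = length x width
Area = 29 x 15 = 435 dm^2


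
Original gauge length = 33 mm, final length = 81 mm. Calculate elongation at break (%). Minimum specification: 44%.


Elongation = 145.5%
Meets spec: Yes

Extension = 81 - 33 = 48 mm
Elongation = 48 / 33 x 100 = 145.5%
Minimum required: 44%
Meets specification: Yes


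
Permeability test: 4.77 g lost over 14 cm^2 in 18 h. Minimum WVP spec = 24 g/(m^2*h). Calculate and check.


WVP = 4.77 / (14 x 18) x 10000 = 189.29 g/(m^2*h)
Minimum: 24 g/(m^2*h)
Meets spec: Yes


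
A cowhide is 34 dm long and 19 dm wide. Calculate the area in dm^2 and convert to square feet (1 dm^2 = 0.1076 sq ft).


Area = 34 x 19 = 646 dm^2
Conversion: 646 x 0.1076 = 69.51 sq ft


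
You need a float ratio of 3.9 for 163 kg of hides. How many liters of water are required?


Water = hide weight x target ratio
Water = 163 x 3.9 = 635.7 L


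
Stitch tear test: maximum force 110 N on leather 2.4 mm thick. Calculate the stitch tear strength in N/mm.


Stitch tear strength = force / thickness
STS = 110 / 2.4 = 45.8 N/mm


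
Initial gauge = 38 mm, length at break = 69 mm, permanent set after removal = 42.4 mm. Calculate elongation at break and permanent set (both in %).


Elongation at break = (69 - 38) / 38 x 100 = 81.6%
Permanent set = (42.4 - 38) / 38 x 100 = 11.6%


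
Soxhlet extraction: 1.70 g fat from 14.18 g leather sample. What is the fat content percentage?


12.0%

Fat content = 1.70 / 14.18 x 100
Fat = 12.0%


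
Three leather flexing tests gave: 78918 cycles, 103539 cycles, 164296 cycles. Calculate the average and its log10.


Average = 115584 cycles
log10 = 5.06

Average = (78918 + 103539 + 164296) / 3 = 115584 cycles
log10(115584) = 5.06


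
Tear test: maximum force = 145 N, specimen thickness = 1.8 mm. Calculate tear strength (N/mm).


80.6 N/mm

Tear strength = force / thickness
Tear = 145 / 1.8 = 80.6 N/mm


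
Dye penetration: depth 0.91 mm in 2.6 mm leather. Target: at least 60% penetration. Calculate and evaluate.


Penetration = 35.0%
Meets target: No

Penetration = 0.91 / 2.6 x 100 = 35.0%
Target: 60%
Meets target: No


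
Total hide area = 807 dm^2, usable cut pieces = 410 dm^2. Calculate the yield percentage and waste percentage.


Yield = 50.8%
Waste = 49.2%

Yield = 410 / 807 x 100 = 50.8%
Waste = 807 - 410 = 397 dm^2
Waste% = 100 - 50.8 = 49.2%


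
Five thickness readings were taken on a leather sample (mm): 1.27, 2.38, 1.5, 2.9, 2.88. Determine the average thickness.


2.19 mm


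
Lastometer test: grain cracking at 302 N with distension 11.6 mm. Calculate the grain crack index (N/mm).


26.0 N/mm


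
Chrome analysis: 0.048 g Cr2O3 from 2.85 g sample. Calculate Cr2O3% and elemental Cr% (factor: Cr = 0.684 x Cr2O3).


Cr2O3% = 0.048 / 2.85 x 100 = 1.68%
Cr% = 1.68 x 0.684 = 1.15%


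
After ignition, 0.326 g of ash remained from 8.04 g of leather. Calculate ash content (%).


4.05%

Ash% = 0.326 / 8.04 x 100
Ash% = 4.05%


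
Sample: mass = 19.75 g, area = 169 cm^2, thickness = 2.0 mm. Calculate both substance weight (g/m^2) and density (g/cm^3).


SW = 19.75 / 169 x 10000 = 1168.6 g/m^2
Volume = 169 x 2.0 / 10 = 33.80 cm^3
Density = 19.75 / 33.80 = 0.584 g/cm^3


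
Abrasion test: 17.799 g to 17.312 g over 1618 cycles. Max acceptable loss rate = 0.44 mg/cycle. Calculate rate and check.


Loss = 17.799 - 17.312 = 0.487 g
Rate = 0.487 g / 1618 cycles x 1000 = 0.301 mg/cycle
Max = 0.44 mg/cycle
Passes: Yes


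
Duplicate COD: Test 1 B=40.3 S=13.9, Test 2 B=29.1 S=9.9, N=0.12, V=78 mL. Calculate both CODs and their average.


COD1 = 324.9 mg/L
COD2 = 236.3 mg/L
Average = 280.6 mg/L

COD1 = (40.3 - 13.9) x 0.12 x 8000 / 78 = 324.9 mg/L
COD2 = (29.1 - 9.9) x 0.12 x 8000 / 78 = 236.3 mg/L
Average = (324.9 + 236.3) / 2 = 280.6 mg/L


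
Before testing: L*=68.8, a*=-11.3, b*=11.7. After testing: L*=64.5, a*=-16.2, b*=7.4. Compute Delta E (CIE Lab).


Delta E = 7.81


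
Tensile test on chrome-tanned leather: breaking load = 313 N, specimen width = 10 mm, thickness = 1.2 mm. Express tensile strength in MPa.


26.08 MPa


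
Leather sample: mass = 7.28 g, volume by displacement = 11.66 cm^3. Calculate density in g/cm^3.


Density = mass / volume
Density = 7.28 / 11.66 = 0.624 g/cm^3


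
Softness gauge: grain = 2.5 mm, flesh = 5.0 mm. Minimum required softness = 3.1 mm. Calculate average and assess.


Average softness = 3.75 mm
Meets requirement: Yes

Average = (2.5 + 5.0) / 2 = 3.75 mm
Minimum = 3.1 mm
Meets requirement: Yes


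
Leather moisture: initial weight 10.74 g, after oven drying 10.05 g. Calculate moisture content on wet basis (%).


Moisture = 10.74 - 10.05 = 0.69 g
MC = 0.69 / 10.74 x 100 = 6.4%


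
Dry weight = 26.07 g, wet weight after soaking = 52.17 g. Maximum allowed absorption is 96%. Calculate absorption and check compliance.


WA = (52.17 - 26.07) / 26.07 x 100 = 100.1%
Maximum allowed: 96%
Compliant: No


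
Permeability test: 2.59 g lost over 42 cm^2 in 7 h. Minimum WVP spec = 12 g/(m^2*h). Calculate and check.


WVP = 88.10 g/(m^2*h)
Meets specification: Yes


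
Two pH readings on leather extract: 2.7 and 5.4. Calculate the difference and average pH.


Difference = |2.7 - 5.4| = 2.7
Average = (2.7 + 5.4) / 2 = 4.05


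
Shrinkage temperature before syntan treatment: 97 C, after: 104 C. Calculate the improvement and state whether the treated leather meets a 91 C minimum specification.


Improvement = 7 C
Meets 91 C spec: Yes

Improvement = 104 - 97 = 7 C
Spec check: 104 C >= 91 C? Yes


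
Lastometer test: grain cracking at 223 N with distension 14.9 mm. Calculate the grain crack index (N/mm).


15.0 N/mm

Grain crack index = force / distension
Index = 223 / 14.9 = 15.0 N/mm


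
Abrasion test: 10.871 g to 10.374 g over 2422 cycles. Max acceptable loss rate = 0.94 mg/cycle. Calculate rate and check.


Rate = 0.205 mg/cycle
Passes: Yes

Loss = 10.871 - 10.374 = 0.497 g
Rate = 0.497 g / 2422 cycles x 1000 = 0.205 mg/cycle
Max = 0.94 mg/cycle
Passes: Yes


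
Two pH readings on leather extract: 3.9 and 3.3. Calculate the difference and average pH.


Difference = |3.9 - 3.3| = 0.6
Average = (3.9 + 3.3) / 2 = 3.60


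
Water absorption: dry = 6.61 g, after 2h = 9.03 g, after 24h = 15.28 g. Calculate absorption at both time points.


2h absorption = 36.6%
24h absorption = 131.2%

WA (2h) = (9.03 - 6.61) / 6.61 x 100 = 36.6%
WA (24h) = (15.28 - 6.61) / 6.61 x 100 = 131.2%


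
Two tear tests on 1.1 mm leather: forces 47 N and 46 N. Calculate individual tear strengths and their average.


Tear 1 = 42.7 N/mm
Tear 2 = 41.8 N/mm
Average = 42.3 N/mm

Tear 1 = 47 / 1.1 = 42.7 N/mm
Tear 2 = 46 / 1.1 = 41.8 N/mm
Average = (42.7 + 41.8) / 2 = 42.3 N/mm


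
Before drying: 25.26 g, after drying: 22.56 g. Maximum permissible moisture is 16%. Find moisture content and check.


Moisture content = 10.7%
Acceptable: Yes

MC = (25.26 - 22.56) / 25.26 x 100 = 10.7%
Maximum: 16%
Acceptable: Yes


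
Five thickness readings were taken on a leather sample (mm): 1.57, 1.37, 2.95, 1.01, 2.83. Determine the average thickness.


Sum = 1.57 + 1.37 + 2.95 + 1.01 + 2.83 = 9.73
Average = 9.73 / 5 = 1.95 mm


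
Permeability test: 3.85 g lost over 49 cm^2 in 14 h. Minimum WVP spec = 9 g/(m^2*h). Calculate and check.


WVP = 56.12 g/(m^2*h)
Meets specification: Yes


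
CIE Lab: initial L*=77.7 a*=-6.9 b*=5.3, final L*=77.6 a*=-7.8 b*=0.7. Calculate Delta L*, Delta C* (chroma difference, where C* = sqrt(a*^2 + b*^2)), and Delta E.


Delta L* = -0.1
Delta C* = -0.87
Delta E = 4.69


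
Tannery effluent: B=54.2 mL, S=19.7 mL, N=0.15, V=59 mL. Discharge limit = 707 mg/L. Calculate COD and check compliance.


COD = 701.7 mg/L
Compliant: Yes


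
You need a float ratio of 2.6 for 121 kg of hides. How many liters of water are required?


314.6 L


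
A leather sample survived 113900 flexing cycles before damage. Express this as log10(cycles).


log10(113900) = 5.06


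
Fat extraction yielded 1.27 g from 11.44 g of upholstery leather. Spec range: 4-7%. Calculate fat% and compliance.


Fat% = 1.27 / 11.44 x 100 = 11.1%
Spec range: 4-7%
Compliant: No


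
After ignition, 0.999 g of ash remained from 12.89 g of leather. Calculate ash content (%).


Ash% = 0.999 / 12.89 x 100
Ash% = 7.75%


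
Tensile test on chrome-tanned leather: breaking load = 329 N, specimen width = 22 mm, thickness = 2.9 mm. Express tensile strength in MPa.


Cross-section = 22 x 2.9 = 63.8 mm^2
TS = 329 / 63.8 = 5.16 MPa
(1 N/mm^2 = 1 MPa)


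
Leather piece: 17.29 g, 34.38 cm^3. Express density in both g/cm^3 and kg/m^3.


Density = 17.29 / 34.38 = 0.503 g/cm^3
Convert: 0.503 x 1000 = 503 kg/m^3


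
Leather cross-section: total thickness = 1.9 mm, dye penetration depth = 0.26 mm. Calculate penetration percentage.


Penetration% = 0.26 / 1.9 x 100
Penetration = 13.7%


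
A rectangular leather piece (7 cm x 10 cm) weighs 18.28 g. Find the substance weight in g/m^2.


2611.4 g/m^2

Area = 7 x 10 = 70 cm^2
SW = 18.28 / 70 x 10000 = 2611.4 g/m^2


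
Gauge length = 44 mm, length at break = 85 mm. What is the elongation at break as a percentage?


Extension = 85 - 44 = 41 mm
Elongation = 41 / 44 x 100 = 93.2%


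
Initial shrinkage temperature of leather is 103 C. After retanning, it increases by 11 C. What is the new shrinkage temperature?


114 C

New Ts = 103 + 11 = 114 C


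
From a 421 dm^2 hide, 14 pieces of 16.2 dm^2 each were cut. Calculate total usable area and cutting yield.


Usable area = 226.8 dm^2
Yield = 53.9%


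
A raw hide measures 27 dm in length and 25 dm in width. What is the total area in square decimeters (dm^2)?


675 dm^2

Area = length x width
Area = 27 x 25 = 675 dm^2


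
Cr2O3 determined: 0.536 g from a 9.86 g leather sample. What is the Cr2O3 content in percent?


5.44%


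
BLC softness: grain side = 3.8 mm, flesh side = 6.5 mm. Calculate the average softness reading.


5.15 mm


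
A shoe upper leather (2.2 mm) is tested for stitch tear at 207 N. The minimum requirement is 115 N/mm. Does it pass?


STS = 207 / 2.2 = 94.1 N/mm
Minimum required: 115 N/mm
Passes: No


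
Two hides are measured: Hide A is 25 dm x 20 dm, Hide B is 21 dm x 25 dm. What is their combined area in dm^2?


1025 dm^2


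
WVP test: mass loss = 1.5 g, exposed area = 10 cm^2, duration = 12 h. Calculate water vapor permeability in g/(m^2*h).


125.00 g/(m^2*h)

WVP = mass_loss / (area x time) x 10000
WVP = 1.5 / (10 x 12) x 10000
WVP = 1.5 / 120 x 10000 = 125.00 g/(m^2*h)


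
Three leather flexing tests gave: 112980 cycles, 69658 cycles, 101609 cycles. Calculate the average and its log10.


Average = 94749 cycles
log10 = 4.98

Average = (112980 + 69658 + 101609) / 3 = 94749 cycles
log10(94749) = 4.98


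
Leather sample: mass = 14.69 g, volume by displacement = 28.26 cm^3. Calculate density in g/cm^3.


Density = mass / volume
Density = 14.69 / 28.26 = 0.520 g/cm^3


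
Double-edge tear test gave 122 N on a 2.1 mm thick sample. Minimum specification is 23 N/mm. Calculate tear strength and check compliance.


Tear strength = 58.1 N/mm
Compliant: Yes


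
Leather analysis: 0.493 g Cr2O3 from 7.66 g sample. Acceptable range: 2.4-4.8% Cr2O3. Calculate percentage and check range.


Cr2O3 = 6.44%
Within range: No


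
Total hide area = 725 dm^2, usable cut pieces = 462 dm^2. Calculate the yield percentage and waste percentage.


Yield = 63.7%
Waste = 36.3%


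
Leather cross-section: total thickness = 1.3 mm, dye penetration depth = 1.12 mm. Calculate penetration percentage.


Penetration% = 1.12 / 1.3 x 100
Penetration = 86.2%


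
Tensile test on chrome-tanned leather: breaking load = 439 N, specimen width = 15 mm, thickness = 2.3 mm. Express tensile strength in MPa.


Cross-section = 15 x 2.3 = 34.5 mm^2
TS = 439 / 34.5 = 12.72 MPa
(1 N/mm^2 = 1 MPa)


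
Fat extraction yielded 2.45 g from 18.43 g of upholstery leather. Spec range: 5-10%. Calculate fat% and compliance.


Fat% = 2.45 / 18.43 x 100 = 13.3%
Spec range: 5-10%
Compliant: No


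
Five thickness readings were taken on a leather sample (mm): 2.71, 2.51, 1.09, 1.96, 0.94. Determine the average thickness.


Sum = 2.71 + 2.51 + 1.09 + 1.96 + 0.94 = 9.21
Average = 9.21 / 5 = 1.84 mm


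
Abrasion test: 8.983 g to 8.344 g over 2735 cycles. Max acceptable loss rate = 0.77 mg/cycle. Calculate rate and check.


Loss = 8.983 - 8.344 = 0.639 g
Rate = 0.639 g / 2735 cycles x 1000 = 0.234 mg/cycle
Max = 0.77 mg/cycle
Passes: Yes


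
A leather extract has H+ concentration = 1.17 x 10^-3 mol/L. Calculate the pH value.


pH = -log10[H+]
pH = -log10(1.17 x 10^-3) = 2.93


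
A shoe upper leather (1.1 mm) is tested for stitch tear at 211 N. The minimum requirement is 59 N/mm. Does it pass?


STS = 211 / 1.1 = 191.8 N/mm
Minimum required: 59 N/mm
Passes: Yes


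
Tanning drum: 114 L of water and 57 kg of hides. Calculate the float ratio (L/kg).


Float ratio = water / hide weight
Ratio = 114 / 57 = 2.0


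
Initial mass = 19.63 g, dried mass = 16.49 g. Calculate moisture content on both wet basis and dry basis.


Wet basis = 16.0%
Dry basis = 19.0%


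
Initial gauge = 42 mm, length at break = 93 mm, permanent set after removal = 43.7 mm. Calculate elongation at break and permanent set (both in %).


Elongation at break = (93 - 42) / 42 x 100 = 121.4%
Permanent set = (43.7 - 42) / 42 x 100 = 4.0%


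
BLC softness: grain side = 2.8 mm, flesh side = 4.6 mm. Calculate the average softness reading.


3.70 mm

Average = (2.8 + 4.6) / 2
Average = 3.70 mm


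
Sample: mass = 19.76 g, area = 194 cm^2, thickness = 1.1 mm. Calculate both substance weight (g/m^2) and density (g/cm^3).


SW = 19.76 / 194 x 10000 = 1018.6 g/m^2
Volume = 194 x 1.1 / 10 = 21.34 cm^3
Density = 19.76 / 21.34 = 0.926 g/cm^3


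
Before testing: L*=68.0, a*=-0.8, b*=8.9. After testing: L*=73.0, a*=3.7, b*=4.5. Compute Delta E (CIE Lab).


dL = 73.0 - 68.0 = 5.0
da = 3.7 - (-0.8) = 4.5
db = 4.5 - 8.9 = -4.4
dE = sqrt((5.0)^2 + (4.5)^2 + (-4.4)^2) = 8.04


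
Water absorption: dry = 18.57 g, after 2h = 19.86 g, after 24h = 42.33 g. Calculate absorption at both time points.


2h absorption = 6.9%
24h absorption = 127.9%

WA (2h) = (19.86 - 18.57) / 18.57 x 100 = 6.9%
WA (24h) = (42.33 - 18.57) / 18.57 x 100 = 127.9%


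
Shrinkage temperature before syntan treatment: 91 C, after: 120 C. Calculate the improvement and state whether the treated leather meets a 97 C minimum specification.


Improvement = 120 - 91 = 29 C
Spec check: 120 C >= 97 C? Yes


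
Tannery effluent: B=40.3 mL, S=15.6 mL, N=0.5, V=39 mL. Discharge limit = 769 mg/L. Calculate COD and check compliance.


COD = 2533.3 mg/L
Compliant: No

COD = (40.3 - 15.6) x 0.5 x 8000 / 39 = 2533.3 mg/L
Limit: 769 mg/L
Compliant: No


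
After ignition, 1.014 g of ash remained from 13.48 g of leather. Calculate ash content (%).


Ash% = 1.014 / 13.48 x 100
Ash% = 7.52%


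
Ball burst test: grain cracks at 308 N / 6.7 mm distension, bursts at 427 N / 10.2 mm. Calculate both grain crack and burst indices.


Crack index = 46.0 N/mm
Burst index = 41.9 N/mm


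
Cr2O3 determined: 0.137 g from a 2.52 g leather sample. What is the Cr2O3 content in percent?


Cr2O3% = 0.137 / 2.52 x 100
Cr2O3% = 5.44%


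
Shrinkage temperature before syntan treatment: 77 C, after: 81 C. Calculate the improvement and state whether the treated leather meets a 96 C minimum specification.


Improvement = 4 C
Meets 96 C spec: No

Improvement = 81 - 77 = 4 C
Spec check: 81 C >= 96 C? No


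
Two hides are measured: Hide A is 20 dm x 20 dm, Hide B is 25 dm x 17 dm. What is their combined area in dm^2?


Hide A area = 20 x 20 = 400 dm^2
Hide B area = 25 x 17 = 425 dm^2
Total = 400 + 425 = 825 dm^2


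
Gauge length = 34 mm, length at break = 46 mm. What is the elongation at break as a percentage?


Extension = 46 - 34 = 12 mm
Elongation = 12 / 34 x 100 = 35.3%


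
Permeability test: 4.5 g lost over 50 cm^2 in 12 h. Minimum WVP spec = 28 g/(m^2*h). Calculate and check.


WVP = 4.5 / (50 x 12) x 10000 = 75.00 g/(m^2*h)
Minimum: 28 g/(m^2*h)
Meets spec: Yes


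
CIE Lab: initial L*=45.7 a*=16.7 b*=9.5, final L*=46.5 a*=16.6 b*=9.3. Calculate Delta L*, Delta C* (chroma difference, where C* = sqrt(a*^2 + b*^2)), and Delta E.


Delta L* = 46.5 - 45.7 = 0.8
C1* = sqrt((16.7)^2 + (9.5)^2) = 19.213
C2* = sqrt((16.6)^2 + (9.3)^2) = 19.028
Delta C* = 19.028 - 19.213 = -0.19
Delta E = sqrt((0.8)^2 + (-0.1)^2 + (-0.2)^2) = 0.83


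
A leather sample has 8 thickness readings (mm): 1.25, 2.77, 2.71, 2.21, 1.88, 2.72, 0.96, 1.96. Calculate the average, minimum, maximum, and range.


Sum = 16.46
Average = 16.46 / 8 = 2.06 mm
Minimum = 0.96 mm
Maximum = 2.77 mm
Range = 2.77 - 0.96 = 1.81 mm


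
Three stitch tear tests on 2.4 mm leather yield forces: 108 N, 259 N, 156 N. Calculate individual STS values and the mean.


STS1 = 45.0 N/mm
STS2 = 107.9 N/mm
STS3 = 65.0 N/mm
Mean = 72.6 N/mm

STS1 = 108 / 2.4 = 45.0 N/mm
STS2 = 259 / 2.4 = 107.9 N/mm
STS3 = 156 / 2.4 = 65.0 N/mm
Mean = (45.0 + 107.9 + 65.0) / 3 = 72.6 N/mm


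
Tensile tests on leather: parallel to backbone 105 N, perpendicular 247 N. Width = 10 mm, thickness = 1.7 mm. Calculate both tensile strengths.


Area = 10 x 1.7 = 17.0 mm^2
TS (parallel) = 105 / 17.0 = 6.18 N/mm^2
TS (perpendicular) = 247 / 17.0 = 14.53 N/mm^2


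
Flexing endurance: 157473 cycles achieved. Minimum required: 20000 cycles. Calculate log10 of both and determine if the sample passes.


Achieved: log10 = 5.20
Required: log10 = 4.30
Passes: Yes


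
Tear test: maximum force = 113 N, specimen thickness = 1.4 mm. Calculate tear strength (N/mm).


80.7 N/mm


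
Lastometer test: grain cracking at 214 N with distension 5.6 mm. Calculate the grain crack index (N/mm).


Grain crack index = force / distension
Index = 214 / 5.6 = 38.2 N/mm


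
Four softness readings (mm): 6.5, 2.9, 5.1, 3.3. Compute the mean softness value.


4.45 mm

Sum = 6.5 + 2.9 + 5.1 + 3.3
Mean = 17.8 / 4 = 4.45 mm


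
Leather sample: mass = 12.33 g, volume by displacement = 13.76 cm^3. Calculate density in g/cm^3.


0.896 g/cm^3

Density = mass / volume
Density = 12.33 / 13.76 = 0.896 g/cm^3


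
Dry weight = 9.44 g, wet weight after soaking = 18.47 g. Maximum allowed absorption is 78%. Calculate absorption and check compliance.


Absorption = 95.7%
Compliant: No

WA = (18.47 - 9.44) / 9.44 x 100 = 95.7%
Maximum allowed: 78%
Compliant: No


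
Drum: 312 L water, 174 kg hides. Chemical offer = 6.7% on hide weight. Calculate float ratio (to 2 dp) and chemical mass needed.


Float ratio = 312 / 174 = 1.79
Chemical = 174 x 6.7 / 100 = 11.658 kg


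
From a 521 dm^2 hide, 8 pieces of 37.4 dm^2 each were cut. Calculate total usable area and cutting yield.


Usable area = 299.2 dm^2
Yield = 57.4%

Total usable = 8 x 37.4 = 299.2 dm^2
Yield = 299.2 / 521 x 100 = 57.4%


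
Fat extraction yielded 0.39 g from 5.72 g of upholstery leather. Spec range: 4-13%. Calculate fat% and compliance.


Fat% = 0.39 / 5.72 x 100 = 6.8%
Spec range: 4-13%
Compliant: Yes


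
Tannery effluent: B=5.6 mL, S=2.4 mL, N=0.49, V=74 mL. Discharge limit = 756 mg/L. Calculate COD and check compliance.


COD = 169.5 mg/L
Compliant: Yes

COD = (5.6 - 2.4) x 0.49 x 8000 / 74 = 169.5 mg/L
Limit: 756 mg/L
Compliant: Yes


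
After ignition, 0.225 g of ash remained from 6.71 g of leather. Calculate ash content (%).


Ash% = 0.225 / 6.71 x 100
Ash% = 3.35%


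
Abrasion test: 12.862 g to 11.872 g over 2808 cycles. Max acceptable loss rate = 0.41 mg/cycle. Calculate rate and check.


Loss = 12.862 - 11.872 = 0.990 g
Rate = 0.990 g / 2808 cycles x 1000 = 0.353 mg/cycle
Max = 0.41 mg/cycle
Passes: Yes


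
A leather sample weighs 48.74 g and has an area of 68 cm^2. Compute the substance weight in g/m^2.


Substance weight = mass / area x 10000
SW = 48.74 / 68 x 10000
SW = 7167.6 g/m^2


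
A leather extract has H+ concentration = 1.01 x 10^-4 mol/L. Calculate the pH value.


pH = -log10[H+]
pH = -log10(1.01 x 10^-4) = 4.00


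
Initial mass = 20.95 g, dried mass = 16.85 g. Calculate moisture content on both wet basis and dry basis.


Moisture lost = 20.95 - 16.85 = 4.10 g
Wet basis MC = 4.10 / 20.95 x 100 = 19.6%
Dry basis MC = 4.10 / 16.85 x 100 = 24.3%


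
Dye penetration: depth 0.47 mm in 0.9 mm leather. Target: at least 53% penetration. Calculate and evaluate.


Penetration = 0.47 / 0.9 x 100 = 52.2%
Target: 53%
Meets target: No


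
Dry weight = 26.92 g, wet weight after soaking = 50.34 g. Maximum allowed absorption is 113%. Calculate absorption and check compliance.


WA = (50.34 - 26.92) / 26.92 x 100 = 87.0%
Maximum allowed: 113%
Compliant: Yes


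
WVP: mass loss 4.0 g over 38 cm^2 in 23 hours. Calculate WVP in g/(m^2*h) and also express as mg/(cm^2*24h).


WVP = 4.0 / (38 x 23) x 10000 = 45.77 g/(m^2*h)
Mass loss in mg = 4.0 x 1000 = 4000 mg
Per cm^2 per 24h in mg: 4000 x 24 / (38 x 23) = 96000 / 874 = 109.84 mg/(cm^2*24h)


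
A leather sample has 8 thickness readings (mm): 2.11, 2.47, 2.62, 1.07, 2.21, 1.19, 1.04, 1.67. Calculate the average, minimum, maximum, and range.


Sum = 14.38
Average = 14.38 / 8 = 1.80 mm
Minimum = 1.04 mm
Maximum = 2.62 mm
Range = 2.62 - 1.04 = 1.58 mm


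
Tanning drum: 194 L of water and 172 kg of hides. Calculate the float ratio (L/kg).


1.1


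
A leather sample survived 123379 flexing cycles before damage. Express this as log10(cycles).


log10(123379) = 5.09


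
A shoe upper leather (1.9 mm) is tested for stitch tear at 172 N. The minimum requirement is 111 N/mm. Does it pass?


STS = 90.5 N/mm
Passes: No


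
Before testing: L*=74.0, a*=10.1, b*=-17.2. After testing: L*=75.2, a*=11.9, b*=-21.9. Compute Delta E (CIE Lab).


dL = 75.2 - 74.0 = 1.2
da = 11.9 - 10.1 = 1.8
db = -21.9 - (-17.2) = -4.7
dE = sqrt((1.2)^2 + (1.8)^2 + (-4.7)^2) = 5.17


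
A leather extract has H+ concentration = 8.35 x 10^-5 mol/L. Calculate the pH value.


pH = 4.08

pH = -log10[H+]
pH = -log10(8.35 x 10^-5) = 4.08


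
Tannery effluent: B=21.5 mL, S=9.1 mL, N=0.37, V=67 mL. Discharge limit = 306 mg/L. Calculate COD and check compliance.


COD = (21.5 - 9.1) x 0.37 x 8000 / 67 = 547.8 mg/L
Limit: 306 mg/L
Compliant: No


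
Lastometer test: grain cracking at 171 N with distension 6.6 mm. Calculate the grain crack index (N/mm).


Grain crack index = force / distension
Index = 171 / 6.6 = 25.9 N/mm


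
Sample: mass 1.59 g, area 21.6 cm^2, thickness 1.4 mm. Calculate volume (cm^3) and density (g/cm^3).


Thickness in cm = 1.4 / 10 = 0.14 cm
Volume = 21.6 x 0.14 = 3.024 cm^3
Density = 1.59 / 3.024 = 0.526 g/cm^3


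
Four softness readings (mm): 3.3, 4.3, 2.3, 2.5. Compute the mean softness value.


Sum = 3.3 + 4.3 + 2.3 + 2.5
Mean = 12.4 / 4 = 3.10 mm


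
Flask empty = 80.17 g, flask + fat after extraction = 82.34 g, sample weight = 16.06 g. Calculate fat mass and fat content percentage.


Fat mass = 82.34 - 80.17 = 2.17 g
Fat% = 2.17 / 16.06 x 100 = 13.5%


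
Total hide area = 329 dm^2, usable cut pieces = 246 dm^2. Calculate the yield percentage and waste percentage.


Yield = 74.8%
Waste = 25.2%


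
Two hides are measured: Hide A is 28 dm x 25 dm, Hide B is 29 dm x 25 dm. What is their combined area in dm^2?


Hide A area = 28 x 25 = 700 dm^2
Hide B area = 29 x 25 = 725 dm^2
Total = 700 + 725 = 1425 dm^2


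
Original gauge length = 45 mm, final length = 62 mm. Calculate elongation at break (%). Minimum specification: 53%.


Elongation = 37.8%
Meets spec: No

Extension = 62 - 45 = 17 mm
Elongation = 17 / 45 x 100 = 37.8%
Minimum required: 53%
Meets specification: No


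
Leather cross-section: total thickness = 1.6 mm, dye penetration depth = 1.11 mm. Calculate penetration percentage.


Penetration% = 1.11 / 1.6 x 100
Penetration = 69.4%


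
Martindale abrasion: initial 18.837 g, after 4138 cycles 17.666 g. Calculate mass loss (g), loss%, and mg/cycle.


Mass loss = 1.171 g
Loss = 6.22%
Rate = 0.283 mg/cycle

Loss = 18.837 - 17.666 = 1.171 g
Loss% = 1.171 / 18.837 x 100 = 6.22%
Rate = 1.171 / 4138 x 1000 = 0.283 mg/cycle


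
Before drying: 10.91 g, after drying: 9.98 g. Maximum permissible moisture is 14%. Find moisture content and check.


MC = (10.91 - 9.98) / 10.91 x 100 = 8.5%
Maximum: 14%
Acceptable: Yes


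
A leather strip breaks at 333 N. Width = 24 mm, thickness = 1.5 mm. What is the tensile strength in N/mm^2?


Cross-sectional area = 24 x 1.5 = 36.0 mm^2
Tensile strength = 333 / 36.0 = 9.25 N/mm^2


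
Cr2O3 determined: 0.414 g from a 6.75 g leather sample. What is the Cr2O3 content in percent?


6.13%

Cr2O3% = 0.414 / 6.75 x 100
Cr2O3% = 6.13%


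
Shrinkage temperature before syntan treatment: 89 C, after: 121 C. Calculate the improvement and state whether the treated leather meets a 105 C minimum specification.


Improvement = 121 - 89 = 32 C
Spec check: 121 C >= 105 C? Yes


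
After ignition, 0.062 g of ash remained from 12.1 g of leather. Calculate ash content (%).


0.51%


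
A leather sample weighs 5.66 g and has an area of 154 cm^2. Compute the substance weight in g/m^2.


Substance weight = mass / area x 10000
SW = 5.66 / 154 x 10000
SW = 367.5 g/m^2


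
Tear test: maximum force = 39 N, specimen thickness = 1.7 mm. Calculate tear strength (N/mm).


Tear strength = force / thickness
Tear = 39 / 1.7 = 22.9 N/mm


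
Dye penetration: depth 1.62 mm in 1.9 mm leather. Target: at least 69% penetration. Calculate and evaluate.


Penetration = 85.3%
Meets target: Yes

Penetration = 1.62 / 1.9 x 100 = 85.3%
Target: 69%
Meets target: Yes


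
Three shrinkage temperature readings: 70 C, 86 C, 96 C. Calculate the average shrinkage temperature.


Average = (70 + 86 + 96) / 3
Average = 252 / 3 = 84.0 C


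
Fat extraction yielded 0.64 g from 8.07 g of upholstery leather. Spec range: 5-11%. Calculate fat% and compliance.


Fat content = 7.9%
Compliant: Yes


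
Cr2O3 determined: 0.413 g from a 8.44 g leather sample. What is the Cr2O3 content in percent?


4.89%

Cr2O3% = 0.413 / 8.44 x 100
Cr2O3% = 4.89%


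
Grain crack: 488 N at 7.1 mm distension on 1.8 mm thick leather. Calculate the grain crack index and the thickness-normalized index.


Crack index = 488 / 7.1 = 68.7 N/mm
Normalized = 68.7 / 1.8 = 38.2 N/mm per mm


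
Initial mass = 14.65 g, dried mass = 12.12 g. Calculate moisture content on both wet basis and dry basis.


Wet basis = 17.3%
Dry basis = 20.9%


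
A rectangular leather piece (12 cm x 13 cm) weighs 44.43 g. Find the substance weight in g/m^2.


2848.1 g/m^2


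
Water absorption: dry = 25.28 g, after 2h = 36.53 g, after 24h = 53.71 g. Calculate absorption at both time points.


WA (2h) = (36.53 - 25.28) / 25.28 x 100 = 44.5%
WA (24h) = (53.71 - 25.28) / 25.28 x 100 = 112.5%


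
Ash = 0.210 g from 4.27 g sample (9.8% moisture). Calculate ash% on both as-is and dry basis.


As-is ash = 4.92%
Dry-basis ash = 5.45%

As-is ash% = 0.210 / 4.27 x 100 = 4.92%
Dry mass = 4.27 x (100 - 9.8) / 100 = 3.85154 g
Dry-basis ash% = 0.210 / 3.85154 x 100 = 5.45%


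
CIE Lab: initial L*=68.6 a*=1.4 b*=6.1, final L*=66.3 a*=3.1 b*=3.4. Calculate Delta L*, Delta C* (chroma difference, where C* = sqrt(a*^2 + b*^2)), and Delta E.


Delta L* = -2.3
Delta C* = -1.66
Delta E = 3.93


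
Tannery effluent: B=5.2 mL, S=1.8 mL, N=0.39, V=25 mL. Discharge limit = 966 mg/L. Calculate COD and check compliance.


COD = (5.2 - 1.8) x 0.39 x 8000 / 25 = 424.3 mg/L
Limit: 966 mg/L
Compliant: Yes


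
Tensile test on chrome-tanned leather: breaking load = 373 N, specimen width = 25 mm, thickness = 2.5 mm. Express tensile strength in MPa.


Cross-section = 25 x 2.5 = 62.5 mm^2
TS = 373 / 62.5 = 5.97 MPa
(1 N/mm^2 = 1 MPa)
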